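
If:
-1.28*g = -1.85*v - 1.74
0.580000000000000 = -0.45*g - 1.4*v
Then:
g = 0.52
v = -0.58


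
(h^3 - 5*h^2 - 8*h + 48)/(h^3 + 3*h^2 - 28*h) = (h^2 - h - 12)/(h*(h + 7))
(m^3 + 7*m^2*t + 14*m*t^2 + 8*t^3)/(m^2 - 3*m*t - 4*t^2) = (-m^2 - 6*m*t - 8*t^2)/(-m + 4*t)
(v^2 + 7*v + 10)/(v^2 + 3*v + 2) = (v + 5)/(v + 1)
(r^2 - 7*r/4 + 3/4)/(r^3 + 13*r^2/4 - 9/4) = (r - 1)/(r^2 + 4*r + 3)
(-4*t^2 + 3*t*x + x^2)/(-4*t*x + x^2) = (4*t^2 - 3*t*x - x^2)/(x*(4*t - x))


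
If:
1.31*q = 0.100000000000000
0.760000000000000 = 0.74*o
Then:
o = 1.03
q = 0.08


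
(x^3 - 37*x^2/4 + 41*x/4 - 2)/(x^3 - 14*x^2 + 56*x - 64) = (4*x^2 - 5*x + 1)/(4*(x^2 - 6*x + 8))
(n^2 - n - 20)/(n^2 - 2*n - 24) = (n - 5)/(n - 6)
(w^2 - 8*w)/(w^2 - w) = (w - 8)/(w - 1)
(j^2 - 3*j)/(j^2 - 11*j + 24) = j/(j - 8)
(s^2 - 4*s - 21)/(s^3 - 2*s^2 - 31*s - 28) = (s + 3)/(s^2 + 5*s + 4)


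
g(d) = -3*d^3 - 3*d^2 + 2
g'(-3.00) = -63.00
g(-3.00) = 56.00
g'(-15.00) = -1935.00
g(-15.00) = 9452.00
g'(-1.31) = -7.58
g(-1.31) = 3.60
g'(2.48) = -70.23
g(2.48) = -62.21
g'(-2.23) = -31.38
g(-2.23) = 20.35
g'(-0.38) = 0.98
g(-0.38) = 1.73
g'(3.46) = -128.50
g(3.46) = -158.18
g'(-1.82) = -18.89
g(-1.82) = 10.15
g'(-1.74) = -16.81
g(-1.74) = 8.72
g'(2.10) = -52.29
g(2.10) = -39.01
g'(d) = -9*d^2 - 6*d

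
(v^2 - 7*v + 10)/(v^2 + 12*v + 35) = (v^2 - 7*v + 10)/(v^2 + 12*v + 35)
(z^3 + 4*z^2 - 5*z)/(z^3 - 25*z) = (z - 1)/(z - 5)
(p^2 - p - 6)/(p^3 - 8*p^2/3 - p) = 3*(p + 2)/(p*(3*p + 1))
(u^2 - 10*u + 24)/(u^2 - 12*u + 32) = (u - 6)/(u - 8)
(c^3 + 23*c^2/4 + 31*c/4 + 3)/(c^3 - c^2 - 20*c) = (4*c^2 + 7*c + 3)/(4*c*(c - 5))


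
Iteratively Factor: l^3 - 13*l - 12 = (l - 4)*(l^2 + 4*l + 3) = (l - 4)*(l + 3)*(l + 1)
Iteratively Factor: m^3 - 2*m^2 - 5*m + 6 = (m - 1)*(m^2 - m - 6) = (m - 1)*(m + 2)*(m - 3)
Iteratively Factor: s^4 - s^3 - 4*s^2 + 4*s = (s - 1)*(s^3 - 4*s) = (s - 1)*(s + 2)*(s^2 - 2*s) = s*(s - 1)*(s + 2)*(s - 2)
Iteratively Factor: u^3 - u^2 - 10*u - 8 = (u + 1)*(u^2 - 2*u - 8) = (u + 1)*(u + 2)*(u - 4)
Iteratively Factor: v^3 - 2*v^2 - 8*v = (v - 4)*(v^2 + 2*v) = v*(v - 4)*(v + 2)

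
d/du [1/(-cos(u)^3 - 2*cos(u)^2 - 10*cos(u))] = (3*sin(u)^2 - 4*cos(u) - 13)*sin(u)/((cos(u)^2 + 2*cos(u) + 10)^2*cos(u)^2)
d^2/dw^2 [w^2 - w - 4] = 2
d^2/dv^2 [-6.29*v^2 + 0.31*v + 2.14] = -12.5800000000000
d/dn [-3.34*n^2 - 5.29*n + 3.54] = -6.68*n - 5.29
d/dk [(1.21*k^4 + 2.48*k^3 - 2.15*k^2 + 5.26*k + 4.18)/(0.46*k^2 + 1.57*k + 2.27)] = (1.1132*k^5 + 6.8399*k^4 + 18.774*k^3 + 11.0937*k^2 - 13.6066*k + 5.3776)/(0.2116*k^4 + 1.4444*k^3 + 4.5533*k^2 + 7.1278*k + 5.1529)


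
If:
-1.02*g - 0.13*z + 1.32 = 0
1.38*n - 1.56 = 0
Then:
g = 1.29411764705882 - 0.127450980392157*z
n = 1.13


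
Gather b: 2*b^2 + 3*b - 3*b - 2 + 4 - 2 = 2*b^2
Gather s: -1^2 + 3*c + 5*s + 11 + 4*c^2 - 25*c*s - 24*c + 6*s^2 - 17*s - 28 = 4*c^2 - 21*c + 6*s^2 + s*(-25*c - 12) - 18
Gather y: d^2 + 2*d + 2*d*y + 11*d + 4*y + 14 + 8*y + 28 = d^2 + 13*d + y*(2*d + 12) + 42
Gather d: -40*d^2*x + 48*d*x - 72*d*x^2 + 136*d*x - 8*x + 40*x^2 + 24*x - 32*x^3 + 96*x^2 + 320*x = -40*d^2*x + d*(-72*x^2 + 184*x) - 32*x^3 + 136*x^2 + 336*x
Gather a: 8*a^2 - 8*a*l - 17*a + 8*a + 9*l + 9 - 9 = 8*a^2 + a*(-8*l - 9) + 9*l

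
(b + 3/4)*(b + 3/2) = b^2 + 9*b/4 + 9/8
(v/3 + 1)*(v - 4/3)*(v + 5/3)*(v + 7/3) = v^4/3 + 17*v^3/9 + 59*v^2/27 - 257*v/81 - 140/27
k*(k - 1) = k^2 - k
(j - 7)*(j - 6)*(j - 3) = j^3 - 16*j^2 + 81*j - 126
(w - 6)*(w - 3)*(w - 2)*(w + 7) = w^4 - 4*w^3 - 41*w^2 + 216*w - 252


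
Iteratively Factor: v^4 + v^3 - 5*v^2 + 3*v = (v)*(v^3 + v^2 - 5*v + 3) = v*(v + 3)*(v^2 - 2*v + 1) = v*(v - 1)*(v + 3)*(v - 1)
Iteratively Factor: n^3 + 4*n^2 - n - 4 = (n - 1)*(n^2 + 5*n + 4) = (n - 1)*(n + 4)*(n + 1)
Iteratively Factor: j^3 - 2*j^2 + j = (j - 1)*(j^2 - j) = (j - 1)^2*(j)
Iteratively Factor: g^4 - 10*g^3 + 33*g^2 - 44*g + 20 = (g - 2)*(g^3 - 8*g^2 + 17*g - 10) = (g - 2)^2*(g^2 - 6*g + 5) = (g - 2)^2*(g - 1)*(g - 5)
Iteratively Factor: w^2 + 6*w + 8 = (w + 4)*(w + 2)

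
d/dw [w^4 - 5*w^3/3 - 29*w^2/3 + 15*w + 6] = 4*w^3 - 5*w^2 - 58*w/3 + 15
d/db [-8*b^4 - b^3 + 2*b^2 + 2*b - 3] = -32*b^3 - 3*b^2 + 4*b + 2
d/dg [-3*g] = -3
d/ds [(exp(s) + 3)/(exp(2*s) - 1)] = (-2*(exp(s) + 3)*exp(s) + exp(2*s) - 1)*exp(s)/(1 - exp(2*s))^2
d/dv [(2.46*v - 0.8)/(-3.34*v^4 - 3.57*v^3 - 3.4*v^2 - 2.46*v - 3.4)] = (24.6492*v^4 + 6.8764*v^3 - 0.204000000000001*v^2 - 5.44*v - 10.332)/(11.1556*v^8 + 23.8476*v^7 + 35.4569*v^6 + 40.7088*v^5 + 51.8364*v^4 + 41.004*v^3 + 29.1716*v^2 + 16.728*v + 11.56)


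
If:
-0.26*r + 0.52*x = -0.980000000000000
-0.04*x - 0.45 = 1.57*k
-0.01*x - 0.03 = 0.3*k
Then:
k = -0.89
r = 51.28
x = 23.76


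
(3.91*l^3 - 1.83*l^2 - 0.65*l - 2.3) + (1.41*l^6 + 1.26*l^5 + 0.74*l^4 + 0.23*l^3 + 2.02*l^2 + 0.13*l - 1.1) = 1.41*l^6 + 1.26*l^5 + 0.74*l^4 + 4.14*l^3 + 0.19*l^2 - 0.52*l - 3.4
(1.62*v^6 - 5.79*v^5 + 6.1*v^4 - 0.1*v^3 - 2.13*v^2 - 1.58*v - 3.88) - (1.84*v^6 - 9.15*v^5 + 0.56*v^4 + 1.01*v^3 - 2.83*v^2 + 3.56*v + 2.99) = -0.22*v^6 + 3.36*v^5 + 5.54*v^4 - 1.11*v^3 + 0.7*v^2 - 5.14*v - 6.87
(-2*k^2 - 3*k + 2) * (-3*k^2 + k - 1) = 6*k^4 + 7*k^3 - 7*k^2 + 5*k - 2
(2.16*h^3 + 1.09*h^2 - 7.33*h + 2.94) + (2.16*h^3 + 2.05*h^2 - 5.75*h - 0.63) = 4.32*h^3 + 3.14*h^2 - 13.08*h + 2.31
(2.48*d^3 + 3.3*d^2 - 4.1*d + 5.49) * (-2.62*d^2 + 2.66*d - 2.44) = -6.4976*d^5 - 2.0492*d^4 + 13.4688*d^3 - 33.3418*d^2 + 24.6074*d - 13.3956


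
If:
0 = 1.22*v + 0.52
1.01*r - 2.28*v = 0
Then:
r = -0.96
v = -0.43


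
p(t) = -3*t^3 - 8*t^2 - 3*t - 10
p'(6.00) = -423.00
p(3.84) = -309.35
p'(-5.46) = -183.94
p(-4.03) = 68.52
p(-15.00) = 8360.00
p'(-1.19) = 3.30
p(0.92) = -21.87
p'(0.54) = -14.26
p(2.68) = -133.25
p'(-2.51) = -19.54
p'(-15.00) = -1788.00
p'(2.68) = -110.52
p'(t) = -9*t^2 - 16*t - 3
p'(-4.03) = -84.69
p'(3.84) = -197.15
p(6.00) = -964.00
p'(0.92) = -25.34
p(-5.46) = 256.20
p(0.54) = -14.43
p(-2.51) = -5.43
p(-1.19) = -12.70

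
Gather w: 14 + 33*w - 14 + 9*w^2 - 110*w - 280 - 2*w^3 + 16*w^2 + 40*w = -2*w^3 + 25*w^2 - 37*w - 280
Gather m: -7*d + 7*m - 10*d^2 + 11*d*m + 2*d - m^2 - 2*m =-10*d^2 - 5*d - m^2 + m*(11*d + 5)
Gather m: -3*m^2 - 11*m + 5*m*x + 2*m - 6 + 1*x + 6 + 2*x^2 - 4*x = -3*m^2 + m*(5*x - 9) + 2*x^2 - 3*x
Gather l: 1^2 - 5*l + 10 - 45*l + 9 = 20 - 50*l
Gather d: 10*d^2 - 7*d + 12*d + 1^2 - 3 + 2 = 10*d^2 + 5*d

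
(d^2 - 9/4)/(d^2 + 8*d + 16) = (d^2 - 9/4)/(d^2 + 8*d + 16)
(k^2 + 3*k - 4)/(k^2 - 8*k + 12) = (k^2 + 3*k - 4)/(k^2 - 8*k + 12)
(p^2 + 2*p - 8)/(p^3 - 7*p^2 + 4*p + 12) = (p + 4)/(p^2 - 5*p - 6)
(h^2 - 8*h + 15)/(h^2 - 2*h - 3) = (h - 5)/(h + 1)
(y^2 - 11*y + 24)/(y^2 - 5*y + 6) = (y - 8)/(y - 2)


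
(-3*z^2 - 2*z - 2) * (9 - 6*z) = 18*z^3 - 15*z^2 - 6*z - 18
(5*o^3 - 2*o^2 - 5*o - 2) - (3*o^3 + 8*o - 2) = 2*o^3 - 2*o^2 - 13*o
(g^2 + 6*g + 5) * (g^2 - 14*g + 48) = g^4 - 8*g^3 - 31*g^2 + 218*g + 240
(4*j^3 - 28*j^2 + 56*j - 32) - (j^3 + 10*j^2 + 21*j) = 3*j^3 - 38*j^2 + 35*j - 32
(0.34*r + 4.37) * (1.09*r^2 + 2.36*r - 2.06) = 0.3706*r^3 + 5.5657*r^2 + 9.6128*r - 9.0022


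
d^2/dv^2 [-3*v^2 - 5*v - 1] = -6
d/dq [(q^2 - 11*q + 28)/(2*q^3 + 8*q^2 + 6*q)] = (-q^4 + 22*q^3 - 37*q^2 - 224*q - 84)/(2*q^2*(q^4 + 8*q^3 + 22*q^2 + 24*q + 9))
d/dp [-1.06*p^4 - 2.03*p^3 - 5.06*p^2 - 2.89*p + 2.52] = -4.24*p^3 - 6.09*p^2 - 10.12*p - 2.89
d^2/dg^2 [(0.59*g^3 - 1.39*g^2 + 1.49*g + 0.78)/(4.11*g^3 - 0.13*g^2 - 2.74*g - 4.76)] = (-46.3295640000001*g^6 + 190.88073*g^5 + 197.923626*g^4 - 344.647366*g^3 + 348.503796*g^2 + 167.900496*g - 91.107952)/(69.426531*g^9 - 6.587919*g^8 - 138.644685*g^7 - 232.437493*g^6 + 107.689398*g^5 + 318.456288*g^4 + 248.624312*g^3 - 116.044992*g^2 - 186.245472*g - 107.850176)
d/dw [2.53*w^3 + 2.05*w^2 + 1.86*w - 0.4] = 7.59*w^2 + 4.1*w + 1.86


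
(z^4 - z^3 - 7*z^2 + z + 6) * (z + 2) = z^5 + z^4 - 9*z^3 - 13*z^2 + 8*z + 12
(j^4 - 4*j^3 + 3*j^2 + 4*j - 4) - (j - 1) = j^4 - 4*j^3 + 3*j^2 + 3*j - 3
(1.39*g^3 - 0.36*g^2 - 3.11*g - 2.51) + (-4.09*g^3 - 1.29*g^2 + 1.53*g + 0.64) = -2.7*g^3 - 1.65*g^2 - 1.58*g - 1.87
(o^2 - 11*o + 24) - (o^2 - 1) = 25 - 11*o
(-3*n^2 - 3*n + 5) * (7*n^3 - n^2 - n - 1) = -21*n^5 - 18*n^4 + 41*n^3 + n^2 - 2*n - 5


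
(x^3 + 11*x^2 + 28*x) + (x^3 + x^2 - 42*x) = 2*x^3 + 12*x^2 - 14*x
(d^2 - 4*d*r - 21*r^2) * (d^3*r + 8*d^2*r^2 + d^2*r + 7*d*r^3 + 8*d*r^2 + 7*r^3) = d^5*r + 4*d^4*r^2 + d^4*r - 46*d^3*r^3 + 4*d^3*r^2 - 196*d^2*r^4 - 46*d^2*r^3 - 147*d*r^5 - 196*d*r^4 - 147*r^5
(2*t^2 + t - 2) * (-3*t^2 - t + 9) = -6*t^4 - 5*t^3 + 23*t^2 + 11*t - 18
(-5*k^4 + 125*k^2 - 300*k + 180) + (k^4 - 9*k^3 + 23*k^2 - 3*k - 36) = -4*k^4 - 9*k^3 + 148*k^2 - 303*k + 144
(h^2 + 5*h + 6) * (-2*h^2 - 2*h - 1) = -2*h^4 - 12*h^3 - 23*h^2 - 17*h - 6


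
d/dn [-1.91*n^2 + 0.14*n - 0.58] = 0.14 - 3.82*n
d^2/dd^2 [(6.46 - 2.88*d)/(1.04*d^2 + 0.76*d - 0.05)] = (-(2.08*d + 0.76)*(2.88*d - 6.46)*(4.16*d + 1.52) + (17.9712*d - 9.0592)*(1.04*d^2 + 0.76*d - 0.05))/(1.04*d^2 + 0.76*d - 0.05)^3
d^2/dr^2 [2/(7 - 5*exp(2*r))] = (-200*exp(2*r) - 280)*exp(2*r)/(5*exp(2*r) - 7)^3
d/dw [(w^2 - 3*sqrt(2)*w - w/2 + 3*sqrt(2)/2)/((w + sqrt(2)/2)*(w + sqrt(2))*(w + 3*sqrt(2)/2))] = 2*(-2*w^4 + 2*w^3 + 12*sqrt(2)*w^3 - 6*sqrt(2)*w^2 + 47*w^2 - 36*w + 6*sqrt(2)*w - 18*sqrt(2) - 18)/(4*w^6 + 24*sqrt(2)*w^5 + 116*w^4 + 144*sqrt(2)*w^3 + 193*w^2 + 66*sqrt(2)*w + 18)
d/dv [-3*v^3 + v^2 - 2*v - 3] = -9*v^2 + 2*v - 2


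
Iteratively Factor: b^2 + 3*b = (b + 3)*(b)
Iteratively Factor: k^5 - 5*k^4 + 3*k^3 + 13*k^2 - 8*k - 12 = (k - 2)*(k^4 - 3*k^3 - 3*k^2 + 7*k + 6) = (k - 2)*(k + 1)*(k^3 - 4*k^2 + k + 6) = (k - 2)^2*(k + 1)*(k^2 - 2*k - 3) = (k - 2)^2*(k + 1)^2*(k - 3)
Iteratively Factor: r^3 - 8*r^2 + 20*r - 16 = (r - 2)*(r^2 - 6*r + 8) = (r - 4)*(r - 2)*(r - 2)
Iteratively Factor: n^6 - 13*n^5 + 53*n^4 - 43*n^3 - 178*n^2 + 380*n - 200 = (n - 5)*(n^5 - 8*n^4 + 13*n^3 + 22*n^2 - 68*n + 40) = (n - 5)*(n + 2)*(n^4 - 10*n^3 + 33*n^2 - 44*n + 20) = (n - 5)*(n - 1)*(n + 2)*(n^3 - 9*n^2 + 24*n - 20) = (n - 5)*(n - 2)*(n - 1)*(n + 2)*(n^2 - 7*n + 10) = (n - 5)*(n - 2)^2*(n - 1)*(n + 2)*(n - 5)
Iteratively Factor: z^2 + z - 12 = (z + 4)*(z - 3)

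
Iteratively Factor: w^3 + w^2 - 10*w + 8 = (w + 4)*(w^2 - 3*w + 2) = (w - 2)*(w + 4)*(w - 1)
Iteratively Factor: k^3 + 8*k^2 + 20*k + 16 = (k + 2)*(k^2 + 6*k + 8) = (k + 2)*(k + 4)*(k + 2)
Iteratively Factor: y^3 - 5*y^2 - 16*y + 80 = (y - 4)*(y^2 - y - 20) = (y - 4)*(y + 4)*(y - 5)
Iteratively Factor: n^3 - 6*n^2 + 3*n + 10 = (n - 2)*(n^2 - 4*n - 5) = (n - 5)*(n - 2)*(n + 1)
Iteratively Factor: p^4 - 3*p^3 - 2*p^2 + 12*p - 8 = (p - 1)*(p^3 - 2*p^2 - 4*p + 8) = (p - 2)*(p - 1)*(p^2 - 4) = (p - 2)^2*(p - 1)*(p + 2)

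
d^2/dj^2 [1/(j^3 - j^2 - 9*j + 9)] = 2*((1 - 3*j)*(j^3 - j^2 - 9*j + 9) + (-3*j^2 + 2*j + 9)^2)/(j^3 - j^2 - 9*j + 9)^3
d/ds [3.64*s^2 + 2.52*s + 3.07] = 7.28*s + 2.52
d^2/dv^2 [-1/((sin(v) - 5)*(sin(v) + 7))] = (4*sin(v)^4 + 6*sin(v)^3 + 138*sin(v)^2 + 58*sin(v) - 78)/((sin(v) - 5)^3*(sin(v) + 7)^3)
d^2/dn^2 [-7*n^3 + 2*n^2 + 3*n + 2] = 4 - 42*n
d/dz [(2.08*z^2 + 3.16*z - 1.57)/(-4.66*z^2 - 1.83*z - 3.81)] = (10.9192*z^2 - 30.482*z - 14.9127)/(21.7156*z^4 + 17.0556*z^3 + 38.8581*z^2 + 13.9446*z + 14.5161)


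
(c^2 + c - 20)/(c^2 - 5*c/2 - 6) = 2*(c + 5)/(2*c + 3)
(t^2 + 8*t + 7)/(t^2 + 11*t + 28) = (t + 1)/(t + 4)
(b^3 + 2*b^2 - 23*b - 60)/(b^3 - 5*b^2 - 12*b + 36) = (b^2 - b - 20)/(b^2 - 8*b + 12)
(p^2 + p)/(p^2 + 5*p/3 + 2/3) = 3*p/(3*p + 2)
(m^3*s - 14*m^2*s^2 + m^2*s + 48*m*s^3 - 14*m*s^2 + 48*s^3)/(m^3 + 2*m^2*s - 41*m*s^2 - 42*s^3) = s*(m^2 - 8*m*s + m - 8*s)/(m^2 + 8*m*s + 7*s^2)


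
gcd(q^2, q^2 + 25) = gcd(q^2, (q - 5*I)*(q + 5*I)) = 1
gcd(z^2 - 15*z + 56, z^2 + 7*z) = 1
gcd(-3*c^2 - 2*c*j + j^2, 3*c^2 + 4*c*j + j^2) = c + j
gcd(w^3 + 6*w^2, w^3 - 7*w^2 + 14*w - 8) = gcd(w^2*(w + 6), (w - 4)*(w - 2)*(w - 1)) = 1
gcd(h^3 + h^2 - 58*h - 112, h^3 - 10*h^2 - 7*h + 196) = 1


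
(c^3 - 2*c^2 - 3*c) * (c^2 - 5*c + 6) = c^5 - 7*c^4 + 13*c^3 + 3*c^2 - 18*c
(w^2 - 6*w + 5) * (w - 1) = w^3 - 7*w^2 + 11*w - 5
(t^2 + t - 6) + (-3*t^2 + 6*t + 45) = -2*t^2 + 7*t + 39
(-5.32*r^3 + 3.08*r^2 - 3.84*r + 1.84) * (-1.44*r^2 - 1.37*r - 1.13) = 7.6608*r^5 + 2.8532*r^4 + 7.3216*r^3 - 0.869199999999999*r^2 + 1.8184*r - 2.0792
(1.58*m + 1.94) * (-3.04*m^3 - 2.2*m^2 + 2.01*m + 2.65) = -4.8032*m^4 - 9.3736*m^3 - 1.0922*m^2 + 8.0864*m + 5.141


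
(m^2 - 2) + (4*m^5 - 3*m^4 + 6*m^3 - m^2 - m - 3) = 4*m^5 - 3*m^4 + 6*m^3 - m - 5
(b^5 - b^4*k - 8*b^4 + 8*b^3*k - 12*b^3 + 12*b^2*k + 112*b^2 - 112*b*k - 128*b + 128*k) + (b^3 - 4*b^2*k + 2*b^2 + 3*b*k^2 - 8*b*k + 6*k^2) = b^5 - b^4*k - 8*b^4 + 8*b^3*k - 11*b^3 + 8*b^2*k + 114*b^2 + 3*b*k^2 - 120*b*k - 128*b + 6*k^2 + 128*k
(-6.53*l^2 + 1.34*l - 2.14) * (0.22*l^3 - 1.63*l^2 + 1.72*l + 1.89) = -1.4366*l^5 + 10.9387*l^4 - 13.8866*l^3 - 6.5487*l^2 - 1.1482*l - 4.0446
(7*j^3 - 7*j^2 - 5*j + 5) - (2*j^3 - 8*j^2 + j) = 5*j^3 + j^2 - 6*j + 5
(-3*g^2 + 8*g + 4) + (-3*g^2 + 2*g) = -6*g^2 + 10*g + 4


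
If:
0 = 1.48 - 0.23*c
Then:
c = 6.43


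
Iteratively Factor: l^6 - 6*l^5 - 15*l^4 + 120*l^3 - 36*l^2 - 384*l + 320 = (l - 2)*(l^5 - 4*l^4 - 23*l^3 + 74*l^2 + 112*l - 160) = (l - 2)*(l + 2)*(l^4 - 6*l^3 - 11*l^2 + 96*l - 80) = (l - 2)*(l + 2)*(l + 4)*(l^3 - 10*l^2 + 29*l - 20) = (l - 4)*(l - 2)*(l + 2)*(l + 4)*(l^2 - 6*l + 5) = (l - 4)*(l - 2)*(l - 1)*(l + 2)*(l + 4)*(l - 5)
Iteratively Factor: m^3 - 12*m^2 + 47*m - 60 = (m - 4)*(m^2 - 8*m + 15) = (m - 4)*(m - 3)*(m - 5)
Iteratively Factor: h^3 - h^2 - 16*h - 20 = (h + 2)*(h^2 - 3*h - 10) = (h + 2)^2*(h - 5)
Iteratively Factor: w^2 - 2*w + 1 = (w - 1)*(w - 1)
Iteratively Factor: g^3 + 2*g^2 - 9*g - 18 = (g + 2)*(g^2 - 9) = (g - 3)*(g + 2)*(g + 3)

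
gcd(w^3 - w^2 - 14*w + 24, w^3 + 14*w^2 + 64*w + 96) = w + 4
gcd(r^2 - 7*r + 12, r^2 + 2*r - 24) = r - 4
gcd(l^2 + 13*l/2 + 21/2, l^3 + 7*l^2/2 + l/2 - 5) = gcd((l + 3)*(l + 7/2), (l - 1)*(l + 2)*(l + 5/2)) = 1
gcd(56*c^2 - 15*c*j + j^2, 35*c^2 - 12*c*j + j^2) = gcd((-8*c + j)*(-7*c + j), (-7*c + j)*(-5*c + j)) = 7*c - j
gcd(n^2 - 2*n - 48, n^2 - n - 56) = n - 8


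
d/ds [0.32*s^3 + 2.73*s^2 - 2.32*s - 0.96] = 0.96*s^2 + 5.46*s - 2.32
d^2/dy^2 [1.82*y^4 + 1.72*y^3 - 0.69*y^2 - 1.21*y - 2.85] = 21.84*y^2 + 10.32*y - 1.38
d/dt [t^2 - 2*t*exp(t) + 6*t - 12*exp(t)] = -2*t*exp(t) + 2*t - 14*exp(t) + 6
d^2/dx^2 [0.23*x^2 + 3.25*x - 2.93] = 0.460000000000000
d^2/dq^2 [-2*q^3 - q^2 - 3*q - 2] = -12*q - 2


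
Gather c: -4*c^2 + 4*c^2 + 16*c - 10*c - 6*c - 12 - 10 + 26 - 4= 0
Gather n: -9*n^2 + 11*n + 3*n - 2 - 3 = -9*n^2 + 14*n - 5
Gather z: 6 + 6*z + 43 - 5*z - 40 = z + 9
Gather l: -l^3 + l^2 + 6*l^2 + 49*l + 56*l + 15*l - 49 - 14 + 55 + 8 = -l^3 + 7*l^2 + 120*l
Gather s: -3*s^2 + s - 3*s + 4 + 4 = -3*s^2 - 2*s + 8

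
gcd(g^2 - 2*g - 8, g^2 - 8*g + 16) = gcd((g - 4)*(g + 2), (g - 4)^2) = g - 4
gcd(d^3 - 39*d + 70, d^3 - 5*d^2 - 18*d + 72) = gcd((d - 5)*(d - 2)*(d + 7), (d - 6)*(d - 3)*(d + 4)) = 1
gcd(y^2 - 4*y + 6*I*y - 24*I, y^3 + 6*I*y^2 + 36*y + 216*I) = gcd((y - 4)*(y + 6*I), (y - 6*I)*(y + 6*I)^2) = y + 6*I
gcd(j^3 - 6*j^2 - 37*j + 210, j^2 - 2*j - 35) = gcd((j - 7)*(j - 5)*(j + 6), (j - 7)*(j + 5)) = j - 7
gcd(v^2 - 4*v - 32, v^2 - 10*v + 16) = v - 8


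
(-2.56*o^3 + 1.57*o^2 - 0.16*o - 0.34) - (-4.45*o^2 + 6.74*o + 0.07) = -2.56*o^3 + 6.02*o^2 - 6.9*o - 0.41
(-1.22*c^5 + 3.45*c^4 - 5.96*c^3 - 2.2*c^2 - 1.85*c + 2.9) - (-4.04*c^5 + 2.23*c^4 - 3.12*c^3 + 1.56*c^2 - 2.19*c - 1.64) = 2.82*c^5 + 1.22*c^4 - 2.84*c^3 - 3.76*c^2 + 0.34*c + 4.54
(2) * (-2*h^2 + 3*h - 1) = -4*h^2 + 6*h - 2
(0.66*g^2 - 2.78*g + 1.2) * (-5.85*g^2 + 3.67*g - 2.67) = -3.861*g^4 + 18.6852*g^3 - 18.9848*g^2 + 11.8266*g - 3.204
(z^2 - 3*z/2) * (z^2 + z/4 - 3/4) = z^4 - 5*z^3/4 - 9*z^2/8 + 9*z/8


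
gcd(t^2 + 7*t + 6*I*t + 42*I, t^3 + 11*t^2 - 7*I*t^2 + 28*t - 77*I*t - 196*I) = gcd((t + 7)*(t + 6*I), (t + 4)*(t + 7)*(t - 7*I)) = t + 7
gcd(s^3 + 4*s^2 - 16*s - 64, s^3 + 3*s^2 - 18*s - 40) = s - 4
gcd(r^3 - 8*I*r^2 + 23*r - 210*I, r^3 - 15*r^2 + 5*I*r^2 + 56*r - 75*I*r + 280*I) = r + 5*I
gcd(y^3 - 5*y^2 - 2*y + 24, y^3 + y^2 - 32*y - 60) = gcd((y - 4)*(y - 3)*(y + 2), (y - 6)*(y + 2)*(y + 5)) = y + 2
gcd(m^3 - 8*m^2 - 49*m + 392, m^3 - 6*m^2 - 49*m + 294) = m^2 - 49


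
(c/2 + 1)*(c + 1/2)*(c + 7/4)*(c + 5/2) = c^4/2 + 27*c^3/8 + 8*c^2 + 243*c/32 + 35/16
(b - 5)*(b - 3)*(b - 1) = b^3 - 9*b^2 + 23*b - 15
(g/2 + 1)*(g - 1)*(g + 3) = g^3/2 + 2*g^2 + g/2 - 3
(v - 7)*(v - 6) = v^2 - 13*v + 42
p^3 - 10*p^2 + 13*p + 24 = (p - 8)*(p - 3)*(p + 1)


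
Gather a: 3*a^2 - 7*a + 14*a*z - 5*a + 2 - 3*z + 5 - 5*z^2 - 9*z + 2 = 3*a^2 + a*(14*z - 12) - 5*z^2 - 12*z + 9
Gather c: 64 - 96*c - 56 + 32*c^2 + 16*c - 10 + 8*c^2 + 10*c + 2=40*c^2 - 70*c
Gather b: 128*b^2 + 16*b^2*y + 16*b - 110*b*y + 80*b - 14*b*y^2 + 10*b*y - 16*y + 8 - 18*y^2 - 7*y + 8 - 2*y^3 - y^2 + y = b^2*(16*y + 128) + b*(-14*y^2 - 100*y + 96) - 2*y^3 - 19*y^2 - 22*y + 16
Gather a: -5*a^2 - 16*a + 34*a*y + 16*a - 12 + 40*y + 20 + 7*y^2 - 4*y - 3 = -5*a^2 + 34*a*y + 7*y^2 + 36*y + 5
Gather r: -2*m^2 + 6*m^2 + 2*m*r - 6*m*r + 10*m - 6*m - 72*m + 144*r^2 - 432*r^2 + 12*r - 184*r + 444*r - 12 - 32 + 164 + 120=4*m^2 - 68*m - 288*r^2 + r*(272 - 4*m) + 240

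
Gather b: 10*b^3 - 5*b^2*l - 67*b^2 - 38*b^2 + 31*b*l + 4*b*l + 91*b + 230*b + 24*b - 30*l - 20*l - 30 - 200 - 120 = 10*b^3 + b^2*(-5*l - 105) + b*(35*l + 345) - 50*l - 350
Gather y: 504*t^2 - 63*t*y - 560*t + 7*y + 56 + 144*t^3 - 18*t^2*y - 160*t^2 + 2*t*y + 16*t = 144*t^3 + 344*t^2 - 544*t + y*(-18*t^2 - 61*t + 7) + 56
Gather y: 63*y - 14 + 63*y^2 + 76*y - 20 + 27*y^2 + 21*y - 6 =90*y^2 + 160*y - 40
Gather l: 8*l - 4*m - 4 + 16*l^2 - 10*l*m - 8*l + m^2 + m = 16*l^2 - 10*l*m + m^2 - 3*m - 4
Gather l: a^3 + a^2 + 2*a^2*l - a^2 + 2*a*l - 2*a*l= a^3 + 2*a^2*l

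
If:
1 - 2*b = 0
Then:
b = 1/2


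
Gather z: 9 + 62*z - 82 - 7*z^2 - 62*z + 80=7 - 7*z^2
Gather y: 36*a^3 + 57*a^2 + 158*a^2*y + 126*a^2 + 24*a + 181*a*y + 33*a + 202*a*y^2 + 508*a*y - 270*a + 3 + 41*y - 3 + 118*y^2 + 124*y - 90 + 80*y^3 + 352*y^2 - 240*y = 36*a^3 + 183*a^2 - 213*a + 80*y^3 + y^2*(202*a + 470) + y*(158*a^2 + 689*a - 75) - 90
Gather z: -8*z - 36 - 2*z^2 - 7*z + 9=-2*z^2 - 15*z - 27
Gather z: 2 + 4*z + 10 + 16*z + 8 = 20*z + 20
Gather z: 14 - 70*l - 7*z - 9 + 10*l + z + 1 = -60*l - 6*z + 6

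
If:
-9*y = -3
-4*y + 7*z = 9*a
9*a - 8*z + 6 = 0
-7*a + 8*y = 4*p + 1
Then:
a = 94/27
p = -613/108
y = 1/3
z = 14/3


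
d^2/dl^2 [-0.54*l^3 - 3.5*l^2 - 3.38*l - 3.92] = -3.24*l - 7.0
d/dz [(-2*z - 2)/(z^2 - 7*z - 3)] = 2*(z^2 + 2*z - 4)/(z^4 - 14*z^3 + 43*z^2 + 42*z + 9)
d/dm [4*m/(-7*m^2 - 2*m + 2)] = 4*(7*m^2 + 2)/(49*m^4 + 28*m^3 - 24*m^2 - 8*m + 4)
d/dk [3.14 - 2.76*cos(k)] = 2.76*sin(k)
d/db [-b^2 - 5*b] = -2*b - 5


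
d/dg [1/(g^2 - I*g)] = (-2*g + I)/(g^2*(g - I)^2)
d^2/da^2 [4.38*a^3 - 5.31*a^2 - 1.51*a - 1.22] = 26.28*a - 10.62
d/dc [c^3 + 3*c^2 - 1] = 3*c*(c + 2)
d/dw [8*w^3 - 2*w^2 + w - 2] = 24*w^2 - 4*w + 1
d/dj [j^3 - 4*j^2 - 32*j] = 3*j^2 - 8*j - 32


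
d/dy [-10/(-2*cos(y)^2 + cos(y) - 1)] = 10*(4*cos(y) - 1)*sin(y)/(-cos(y) + cos(2*y) + 2)^2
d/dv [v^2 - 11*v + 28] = 2*v - 11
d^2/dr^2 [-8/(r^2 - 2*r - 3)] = 16*(-r^2 + 2*r + 4*(r - 1)^2 + 3)/(-r^2 + 2*r + 3)^3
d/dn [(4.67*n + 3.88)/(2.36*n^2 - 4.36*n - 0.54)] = (-11.0212*n^2 - 18.3136*n + 14.395)/(5.5696*n^4 - 20.5792*n^3 + 16.4608*n^2 + 4.7088*n + 0.2916)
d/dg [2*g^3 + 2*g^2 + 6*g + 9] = 6*g^2 + 4*g + 6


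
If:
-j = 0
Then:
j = 0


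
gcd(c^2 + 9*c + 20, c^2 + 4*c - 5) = c + 5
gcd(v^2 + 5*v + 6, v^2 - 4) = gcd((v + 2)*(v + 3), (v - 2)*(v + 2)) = v + 2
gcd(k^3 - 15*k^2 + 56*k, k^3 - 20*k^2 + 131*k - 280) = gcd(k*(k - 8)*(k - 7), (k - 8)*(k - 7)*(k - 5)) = k^2 - 15*k + 56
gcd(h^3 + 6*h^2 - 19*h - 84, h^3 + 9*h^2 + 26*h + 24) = h + 3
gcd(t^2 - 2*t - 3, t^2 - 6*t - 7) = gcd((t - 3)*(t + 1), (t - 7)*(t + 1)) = t + 1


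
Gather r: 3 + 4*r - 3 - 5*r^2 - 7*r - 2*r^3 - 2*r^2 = -2*r^3 - 7*r^2 - 3*r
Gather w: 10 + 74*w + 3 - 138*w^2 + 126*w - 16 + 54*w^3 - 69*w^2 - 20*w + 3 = 54*w^3 - 207*w^2 + 180*w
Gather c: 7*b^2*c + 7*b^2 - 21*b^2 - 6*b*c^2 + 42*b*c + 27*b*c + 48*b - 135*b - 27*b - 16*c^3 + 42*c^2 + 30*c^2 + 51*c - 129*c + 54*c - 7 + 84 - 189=-14*b^2 - 114*b - 16*c^3 + c^2*(72 - 6*b) + c*(7*b^2 + 69*b - 24) - 112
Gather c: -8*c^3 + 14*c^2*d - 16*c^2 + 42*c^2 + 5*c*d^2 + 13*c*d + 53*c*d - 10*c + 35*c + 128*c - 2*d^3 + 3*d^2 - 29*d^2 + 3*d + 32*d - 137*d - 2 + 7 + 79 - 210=-8*c^3 + c^2*(14*d + 26) + c*(5*d^2 + 66*d + 153) - 2*d^3 - 26*d^2 - 102*d - 126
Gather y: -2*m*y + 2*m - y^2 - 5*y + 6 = 2*m - y^2 + y*(-2*m - 5) + 6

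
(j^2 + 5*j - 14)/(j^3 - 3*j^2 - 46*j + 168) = (j - 2)/(j^2 - 10*j + 24)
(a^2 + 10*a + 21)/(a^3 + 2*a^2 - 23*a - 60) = (a + 7)/(a^2 - a - 20)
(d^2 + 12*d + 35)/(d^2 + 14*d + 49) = (d + 5)/(d + 7)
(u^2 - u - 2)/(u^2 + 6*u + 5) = (u - 2)/(u + 5)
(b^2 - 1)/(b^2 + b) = (b - 1)/b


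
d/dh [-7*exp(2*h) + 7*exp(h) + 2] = (7 - 14*exp(h))*exp(h)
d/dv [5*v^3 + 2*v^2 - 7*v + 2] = 15*v^2 + 4*v - 7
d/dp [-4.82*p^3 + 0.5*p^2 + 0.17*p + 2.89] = -14.46*p^2 + 1.0*p + 0.17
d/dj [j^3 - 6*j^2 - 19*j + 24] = 3*j^2 - 12*j - 19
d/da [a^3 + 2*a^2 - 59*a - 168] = 3*a^2 + 4*a - 59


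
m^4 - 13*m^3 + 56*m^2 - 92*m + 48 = (m - 6)*(m - 4)*(m - 2)*(m - 1)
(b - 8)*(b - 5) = b^2 - 13*b + 40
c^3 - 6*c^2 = c^2*(c - 6)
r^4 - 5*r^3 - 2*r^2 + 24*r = r*(r - 4)*(r - 3)*(r + 2)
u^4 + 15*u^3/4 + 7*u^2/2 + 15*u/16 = u*(u + 1/2)*(u + 3/4)*(u + 5/2)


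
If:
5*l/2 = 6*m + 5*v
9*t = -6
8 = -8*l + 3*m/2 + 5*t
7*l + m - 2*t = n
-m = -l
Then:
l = -68/39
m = -68/39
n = -164/13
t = -2/3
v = 238/195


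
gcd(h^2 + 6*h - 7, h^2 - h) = h - 1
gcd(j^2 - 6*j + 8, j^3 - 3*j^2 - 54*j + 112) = j - 2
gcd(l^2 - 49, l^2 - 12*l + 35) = l - 7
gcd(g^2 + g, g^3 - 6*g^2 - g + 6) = g + 1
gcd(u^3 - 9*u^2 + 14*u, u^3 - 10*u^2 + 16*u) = u^2 - 2*u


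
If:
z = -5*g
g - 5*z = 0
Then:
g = 0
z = 0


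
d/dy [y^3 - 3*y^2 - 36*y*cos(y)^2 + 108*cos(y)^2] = 3*y^2 + 36*y*sin(2*y) - 6*y - 108*sin(2*y) - 36*cos(y)^2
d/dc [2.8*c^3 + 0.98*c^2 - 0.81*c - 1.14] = 8.4*c^2 + 1.96*c - 0.81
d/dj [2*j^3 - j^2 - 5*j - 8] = 6*j^2 - 2*j - 5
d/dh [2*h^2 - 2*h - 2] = 4*h - 2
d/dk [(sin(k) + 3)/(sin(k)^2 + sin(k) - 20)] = (-6*sin(k) + cos(k)^2 - 24)*cos(k)/(sin(k)^2 + sin(k) - 20)^2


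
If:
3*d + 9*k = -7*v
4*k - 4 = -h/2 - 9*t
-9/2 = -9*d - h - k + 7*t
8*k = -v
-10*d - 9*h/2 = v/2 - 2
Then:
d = 53251/47624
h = -23537/11906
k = 3399/47624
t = 12443/23812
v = -3399/5953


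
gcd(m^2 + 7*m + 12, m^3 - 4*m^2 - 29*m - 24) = m + 3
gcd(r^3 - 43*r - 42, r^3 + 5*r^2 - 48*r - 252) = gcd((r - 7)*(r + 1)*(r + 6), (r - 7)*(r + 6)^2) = r^2 - r - 42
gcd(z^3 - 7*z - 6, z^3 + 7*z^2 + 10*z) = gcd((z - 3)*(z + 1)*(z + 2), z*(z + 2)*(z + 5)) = z + 2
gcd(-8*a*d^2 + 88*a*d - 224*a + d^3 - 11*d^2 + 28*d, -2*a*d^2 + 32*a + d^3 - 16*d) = d - 4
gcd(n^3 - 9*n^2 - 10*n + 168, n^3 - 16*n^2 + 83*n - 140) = n - 7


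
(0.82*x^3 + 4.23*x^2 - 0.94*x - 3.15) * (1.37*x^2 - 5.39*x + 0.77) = 1.1234*x^5 + 1.3753*x^4 - 23.4561*x^3 + 4.0082*x^2 + 16.2547*x - 2.4255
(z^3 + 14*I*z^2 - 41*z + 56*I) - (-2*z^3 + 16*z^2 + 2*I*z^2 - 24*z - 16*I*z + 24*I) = 3*z^3 - 16*z^2 + 12*I*z^2 - 17*z + 16*I*z + 32*I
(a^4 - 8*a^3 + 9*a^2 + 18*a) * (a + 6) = a^5 - 2*a^4 - 39*a^3 + 72*a^2 + 108*a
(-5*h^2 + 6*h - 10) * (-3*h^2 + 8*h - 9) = 15*h^4 - 58*h^3 + 123*h^2 - 134*h + 90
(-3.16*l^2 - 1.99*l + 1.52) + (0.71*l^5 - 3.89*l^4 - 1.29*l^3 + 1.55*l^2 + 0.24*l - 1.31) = 0.71*l^5 - 3.89*l^4 - 1.29*l^3 - 1.61*l^2 - 1.75*l + 0.21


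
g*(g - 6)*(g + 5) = g^3 - g^2 - 30*g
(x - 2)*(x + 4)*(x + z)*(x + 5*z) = x^4 + 6*x^3*z + 2*x^3 + 5*x^2*z^2 + 12*x^2*z - 8*x^2 + 10*x*z^2 - 48*x*z - 40*z^2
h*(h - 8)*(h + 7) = h^3 - h^2 - 56*h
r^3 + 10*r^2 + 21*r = r*(r + 3)*(r + 7)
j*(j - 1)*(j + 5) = j^3 + 4*j^2 - 5*j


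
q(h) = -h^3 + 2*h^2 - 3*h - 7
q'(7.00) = -122.00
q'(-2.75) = -36.69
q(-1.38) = 3.58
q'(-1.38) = -14.23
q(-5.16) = 199.12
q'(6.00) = -87.00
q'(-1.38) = -14.23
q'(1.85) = -5.87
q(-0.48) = -4.99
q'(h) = -3*h^2 + 4*h - 3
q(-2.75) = 37.17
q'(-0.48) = -5.61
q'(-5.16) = -103.52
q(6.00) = -169.00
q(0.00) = -7.00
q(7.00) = -273.00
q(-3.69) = 81.55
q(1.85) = -12.04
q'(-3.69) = -58.61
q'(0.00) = -3.00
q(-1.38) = 3.58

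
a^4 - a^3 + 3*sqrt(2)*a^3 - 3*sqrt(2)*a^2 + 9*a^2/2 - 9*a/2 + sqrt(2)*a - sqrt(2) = (a - 1)*(a + sqrt(2)/2)^2*(a + 2*sqrt(2))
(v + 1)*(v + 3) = v^2 + 4*v + 3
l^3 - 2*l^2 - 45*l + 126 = (l - 6)*(l - 3)*(l + 7)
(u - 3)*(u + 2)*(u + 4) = u^3 + 3*u^2 - 10*u - 24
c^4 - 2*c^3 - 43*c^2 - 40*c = c*(c - 8)*(c + 1)*(c + 5)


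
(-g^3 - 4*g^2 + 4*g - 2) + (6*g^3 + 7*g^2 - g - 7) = 5*g^3 + 3*g^2 + 3*g - 9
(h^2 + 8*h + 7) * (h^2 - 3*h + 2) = h^4 + 5*h^3 - 15*h^2 - 5*h + 14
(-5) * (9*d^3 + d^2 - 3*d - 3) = -45*d^3 - 5*d^2 + 15*d + 15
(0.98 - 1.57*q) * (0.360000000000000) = 0.3528 - 0.5652*q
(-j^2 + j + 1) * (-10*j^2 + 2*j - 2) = 10*j^4 - 12*j^3 - 6*j^2 - 2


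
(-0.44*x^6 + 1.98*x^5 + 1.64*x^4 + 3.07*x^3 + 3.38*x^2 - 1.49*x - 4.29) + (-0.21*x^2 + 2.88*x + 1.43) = -0.44*x^6 + 1.98*x^5 + 1.64*x^4 + 3.07*x^3 + 3.17*x^2 + 1.39*x - 2.86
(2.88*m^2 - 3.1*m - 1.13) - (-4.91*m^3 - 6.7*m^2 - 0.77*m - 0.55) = 4.91*m^3 + 9.58*m^2 - 2.33*m - 0.58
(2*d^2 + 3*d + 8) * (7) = 14*d^2 + 21*d + 56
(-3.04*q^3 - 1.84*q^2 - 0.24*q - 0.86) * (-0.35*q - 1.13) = 1.064*q^4 + 4.0792*q^3 + 2.1632*q^2 + 0.5722*q + 0.9718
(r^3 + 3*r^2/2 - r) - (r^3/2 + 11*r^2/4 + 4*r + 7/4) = r^3/2 - 5*r^2/4 - 5*r - 7/4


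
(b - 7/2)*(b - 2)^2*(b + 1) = b^4 - 13*b^3/2 + 21*b^2/2 + 4*b - 14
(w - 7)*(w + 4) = w^2 - 3*w - 28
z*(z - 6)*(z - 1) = z^3 - 7*z^2 + 6*z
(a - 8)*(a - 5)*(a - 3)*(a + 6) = a^4 - 10*a^3 - 17*a^2 + 354*a - 720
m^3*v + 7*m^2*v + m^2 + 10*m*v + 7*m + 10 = (m + 2)*(m + 5)*(m*v + 1)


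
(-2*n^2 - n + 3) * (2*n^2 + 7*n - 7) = -4*n^4 - 16*n^3 + 13*n^2 + 28*n - 21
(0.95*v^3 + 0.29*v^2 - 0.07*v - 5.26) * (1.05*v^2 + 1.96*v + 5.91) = 0.9975*v^5 + 2.1665*v^4 + 6.1094*v^3 - 3.9463*v^2 - 10.7233*v - 31.0866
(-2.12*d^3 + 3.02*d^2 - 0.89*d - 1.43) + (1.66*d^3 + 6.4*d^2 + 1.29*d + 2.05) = -0.46*d^3 + 9.42*d^2 + 0.4*d + 0.62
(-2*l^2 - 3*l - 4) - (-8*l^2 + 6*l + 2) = 6*l^2 - 9*l - 6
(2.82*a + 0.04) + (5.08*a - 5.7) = 7.9*a - 5.66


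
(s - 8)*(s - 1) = s^2 - 9*s + 8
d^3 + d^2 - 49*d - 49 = (d - 7)*(d + 1)*(d + 7)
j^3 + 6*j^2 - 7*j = j*(j - 1)*(j + 7)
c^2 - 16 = (c - 4)*(c + 4)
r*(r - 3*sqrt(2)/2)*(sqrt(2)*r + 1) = sqrt(2)*r^3 - 2*r^2 - 3*sqrt(2)*r/2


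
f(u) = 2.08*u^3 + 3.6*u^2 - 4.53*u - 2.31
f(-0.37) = -0.25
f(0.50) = -3.42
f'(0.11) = -3.66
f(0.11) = -2.76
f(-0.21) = -1.22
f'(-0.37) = -6.34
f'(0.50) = 0.63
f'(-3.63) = 51.56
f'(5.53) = 226.11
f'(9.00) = 565.71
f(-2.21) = 2.83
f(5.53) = 434.48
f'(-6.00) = 176.91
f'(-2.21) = 10.03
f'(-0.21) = -5.77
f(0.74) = -2.85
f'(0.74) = 4.22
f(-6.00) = -294.81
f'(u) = 6.24*u^2 + 7.2*u - 4.53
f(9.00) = 1764.84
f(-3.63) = -37.92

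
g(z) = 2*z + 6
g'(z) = 2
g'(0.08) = 2.00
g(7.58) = 21.16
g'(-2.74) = 2.00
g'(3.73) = 2.00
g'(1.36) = 2.00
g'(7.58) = 2.00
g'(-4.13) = 2.00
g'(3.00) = 2.00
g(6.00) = 18.00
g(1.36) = 8.72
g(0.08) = 6.16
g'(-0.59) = 2.00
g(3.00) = 12.00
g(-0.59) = 4.82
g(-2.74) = 0.52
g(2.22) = 10.44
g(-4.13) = -2.26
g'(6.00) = 2.00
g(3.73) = 13.46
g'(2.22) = 2.00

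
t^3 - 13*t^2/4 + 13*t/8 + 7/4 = (t - 2)*(t - 7/4)*(t + 1/2)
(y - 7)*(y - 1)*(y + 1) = y^3 - 7*y^2 - y + 7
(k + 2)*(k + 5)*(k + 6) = k^3 + 13*k^2 + 52*k + 60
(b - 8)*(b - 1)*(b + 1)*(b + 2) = b^4 - 6*b^3 - 17*b^2 + 6*b + 16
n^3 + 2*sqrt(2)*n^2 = n^2*(n + 2*sqrt(2))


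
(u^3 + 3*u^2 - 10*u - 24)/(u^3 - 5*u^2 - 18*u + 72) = (u + 2)/(u - 6)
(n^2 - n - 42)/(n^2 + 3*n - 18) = (n - 7)/(n - 3)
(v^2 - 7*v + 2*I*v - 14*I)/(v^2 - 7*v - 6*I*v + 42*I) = (v + 2*I)/(v - 6*I)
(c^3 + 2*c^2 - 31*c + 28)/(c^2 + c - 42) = (c^2 - 5*c + 4)/(c - 6)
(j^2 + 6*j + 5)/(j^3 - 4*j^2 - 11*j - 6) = (j + 5)/(j^2 - 5*j - 6)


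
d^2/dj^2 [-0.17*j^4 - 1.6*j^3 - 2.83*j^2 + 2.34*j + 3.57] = -2.04*j^2 - 9.6*j - 5.66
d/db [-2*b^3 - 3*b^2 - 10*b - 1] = -6*b^2 - 6*b - 10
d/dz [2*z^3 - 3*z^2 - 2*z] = 6*z^2 - 6*z - 2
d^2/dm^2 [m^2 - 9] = 2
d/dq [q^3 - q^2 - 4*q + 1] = 3*q^2 - 2*q - 4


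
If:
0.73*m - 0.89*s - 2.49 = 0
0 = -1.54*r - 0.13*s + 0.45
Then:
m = 1.21917808219178*s + 3.41095890410959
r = 0.292207792207792 - 0.0844155844155844*s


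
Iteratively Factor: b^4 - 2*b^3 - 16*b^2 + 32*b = (b + 4)*(b^3 - 6*b^2 + 8*b) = b*(b + 4)*(b^2 - 6*b + 8) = b*(b - 2)*(b + 4)*(b - 4)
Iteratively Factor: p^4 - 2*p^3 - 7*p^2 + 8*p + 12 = (p + 1)*(p^3 - 3*p^2 - 4*p + 12) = (p + 1)*(p + 2)*(p^2 - 5*p + 6) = (p - 3)*(p + 1)*(p + 2)*(p - 2)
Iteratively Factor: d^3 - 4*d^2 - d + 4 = (d - 1)*(d^2 - 3*d - 4) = (d - 4)*(d - 1)*(d + 1)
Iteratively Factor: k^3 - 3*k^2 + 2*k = (k - 2)*(k^2 - k) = (k - 2)*(k - 1)*(k)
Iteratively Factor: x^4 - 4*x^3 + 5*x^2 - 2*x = (x)*(x^3 - 4*x^2 + 5*x - 2) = x*(x - 2)*(x^2 - 2*x + 1) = x*(x - 2)*(x - 1)*(x - 1)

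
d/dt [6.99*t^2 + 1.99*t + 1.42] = 13.98*t + 1.99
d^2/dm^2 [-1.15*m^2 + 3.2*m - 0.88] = -2.30000000000000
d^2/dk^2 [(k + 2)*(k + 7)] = 2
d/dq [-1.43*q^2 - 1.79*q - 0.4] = -2.86*q - 1.79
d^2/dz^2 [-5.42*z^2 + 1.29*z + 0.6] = -10.8400000000000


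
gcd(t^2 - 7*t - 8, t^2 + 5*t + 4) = t + 1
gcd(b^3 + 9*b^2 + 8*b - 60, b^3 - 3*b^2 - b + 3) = 1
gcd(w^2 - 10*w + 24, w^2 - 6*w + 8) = w - 4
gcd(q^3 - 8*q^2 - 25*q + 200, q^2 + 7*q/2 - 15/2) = q + 5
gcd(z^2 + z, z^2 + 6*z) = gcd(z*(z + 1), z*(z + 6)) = z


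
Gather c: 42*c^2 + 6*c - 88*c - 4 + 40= 42*c^2 - 82*c + 36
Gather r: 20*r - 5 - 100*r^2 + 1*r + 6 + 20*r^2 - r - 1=-80*r^2 + 20*r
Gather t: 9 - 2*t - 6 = 3 - 2*t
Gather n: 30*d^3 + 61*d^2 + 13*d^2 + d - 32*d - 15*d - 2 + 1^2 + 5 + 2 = 30*d^3 + 74*d^2 - 46*d + 6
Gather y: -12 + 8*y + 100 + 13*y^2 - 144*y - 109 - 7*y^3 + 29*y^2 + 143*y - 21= -7*y^3 + 42*y^2 + 7*y - 42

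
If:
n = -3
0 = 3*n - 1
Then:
No Solution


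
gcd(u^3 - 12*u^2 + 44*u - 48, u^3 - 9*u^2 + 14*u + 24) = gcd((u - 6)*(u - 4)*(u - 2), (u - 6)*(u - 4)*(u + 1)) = u^2 - 10*u + 24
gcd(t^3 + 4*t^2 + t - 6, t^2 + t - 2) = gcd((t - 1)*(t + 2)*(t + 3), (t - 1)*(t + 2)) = t^2 + t - 2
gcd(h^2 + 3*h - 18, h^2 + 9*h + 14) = 1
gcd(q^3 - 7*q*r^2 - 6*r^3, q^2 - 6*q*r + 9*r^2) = q - 3*r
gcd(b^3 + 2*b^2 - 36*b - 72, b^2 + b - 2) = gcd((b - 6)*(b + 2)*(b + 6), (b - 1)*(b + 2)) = b + 2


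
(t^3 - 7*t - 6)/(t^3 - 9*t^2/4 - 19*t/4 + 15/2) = 4*(t + 1)/(4*t - 5)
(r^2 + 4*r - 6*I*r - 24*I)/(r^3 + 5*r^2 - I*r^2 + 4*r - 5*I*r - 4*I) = (r - 6*I)/(r^2 + r*(1 - I) - I)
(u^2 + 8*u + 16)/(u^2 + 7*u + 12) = (u + 4)/(u + 3)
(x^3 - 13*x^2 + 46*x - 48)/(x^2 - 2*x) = x - 11 + 24/x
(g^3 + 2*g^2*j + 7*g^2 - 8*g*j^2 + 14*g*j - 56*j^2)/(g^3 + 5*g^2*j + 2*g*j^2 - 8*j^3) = (g^2 - 2*g*j + 7*g - 14*j)/(g^2 + g*j - 2*j^2)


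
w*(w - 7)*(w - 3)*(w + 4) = w^4 - 6*w^3 - 19*w^2 + 84*w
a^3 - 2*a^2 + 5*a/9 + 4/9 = (a - 4/3)*(a - 1)*(a + 1/3)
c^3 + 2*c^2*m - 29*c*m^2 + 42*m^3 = (c - 3*m)*(c - 2*m)*(c + 7*m)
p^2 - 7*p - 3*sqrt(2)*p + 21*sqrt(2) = (p - 7)*(p - 3*sqrt(2))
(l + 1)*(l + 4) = l^2 + 5*l + 4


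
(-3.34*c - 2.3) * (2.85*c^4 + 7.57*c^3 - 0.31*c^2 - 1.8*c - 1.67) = -9.519*c^5 - 31.8388*c^4 - 16.3756*c^3 + 6.725*c^2 + 9.7178*c + 3.841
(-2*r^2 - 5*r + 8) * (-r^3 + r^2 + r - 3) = 2*r^5 + 3*r^4 - 15*r^3 + 9*r^2 + 23*r - 24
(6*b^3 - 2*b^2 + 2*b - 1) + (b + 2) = 6*b^3 - 2*b^2 + 3*b + 1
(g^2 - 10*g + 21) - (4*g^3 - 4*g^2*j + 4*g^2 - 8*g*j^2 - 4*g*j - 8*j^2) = -4*g^3 + 4*g^2*j - 3*g^2 + 8*g*j^2 + 4*g*j - 10*g + 8*j^2 + 21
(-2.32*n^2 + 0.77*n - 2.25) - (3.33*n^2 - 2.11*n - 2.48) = -5.65*n^2 + 2.88*n + 0.23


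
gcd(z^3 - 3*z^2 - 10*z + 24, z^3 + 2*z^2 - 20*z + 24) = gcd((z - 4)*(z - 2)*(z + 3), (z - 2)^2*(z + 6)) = z - 2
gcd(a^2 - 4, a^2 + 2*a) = a + 2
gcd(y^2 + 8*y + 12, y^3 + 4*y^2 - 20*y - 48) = y^2 + 8*y + 12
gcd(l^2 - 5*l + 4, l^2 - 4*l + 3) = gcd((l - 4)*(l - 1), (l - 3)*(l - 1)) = l - 1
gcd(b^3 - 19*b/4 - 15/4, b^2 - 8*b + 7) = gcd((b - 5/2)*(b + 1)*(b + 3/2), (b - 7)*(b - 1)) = 1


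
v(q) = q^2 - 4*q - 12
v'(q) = 2*q - 4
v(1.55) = -15.80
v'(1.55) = -0.90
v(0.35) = -13.28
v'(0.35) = -3.30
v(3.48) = -13.81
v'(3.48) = 2.96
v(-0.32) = -10.62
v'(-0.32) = -4.64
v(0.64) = -14.15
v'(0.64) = -2.72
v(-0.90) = -7.59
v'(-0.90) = -5.80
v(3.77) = -12.87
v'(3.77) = 3.54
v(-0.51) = -9.70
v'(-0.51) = -5.02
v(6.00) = 0.00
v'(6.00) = 8.00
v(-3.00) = 9.00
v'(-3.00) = -10.00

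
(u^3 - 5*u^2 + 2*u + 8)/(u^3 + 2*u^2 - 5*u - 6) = (u - 4)/(u + 3)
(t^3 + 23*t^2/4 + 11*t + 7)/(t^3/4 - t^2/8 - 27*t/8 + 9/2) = 2*(4*t^3 + 23*t^2 + 44*t + 28)/(2*t^3 - t^2 - 27*t + 36)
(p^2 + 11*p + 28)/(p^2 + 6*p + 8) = (p + 7)/(p + 2)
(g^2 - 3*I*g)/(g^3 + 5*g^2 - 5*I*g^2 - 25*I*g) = (g - 3*I)/(g^2 + 5*g*(1 - I) - 25*I)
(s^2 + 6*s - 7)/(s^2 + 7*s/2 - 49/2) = 2*(s - 1)/(2*s - 7)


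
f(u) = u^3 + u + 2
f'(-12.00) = 433.00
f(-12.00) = -1738.00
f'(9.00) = 244.00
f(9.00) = 740.00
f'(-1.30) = 6.07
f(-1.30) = -1.50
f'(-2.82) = 24.86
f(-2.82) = -23.25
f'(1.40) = 6.88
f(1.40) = 6.14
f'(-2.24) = 16.05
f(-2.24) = -11.48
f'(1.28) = 5.92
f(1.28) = 5.38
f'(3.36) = 34.87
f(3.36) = 43.29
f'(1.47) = 7.48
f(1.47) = 6.65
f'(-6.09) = 112.26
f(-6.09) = -229.96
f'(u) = 3*u^2 + 1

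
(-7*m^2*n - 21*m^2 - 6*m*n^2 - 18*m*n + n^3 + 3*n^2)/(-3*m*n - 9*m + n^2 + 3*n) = (7*m^2 + 6*m*n - n^2)/(3*m - n)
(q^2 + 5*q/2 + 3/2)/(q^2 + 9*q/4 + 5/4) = 2*(2*q + 3)/(4*q + 5)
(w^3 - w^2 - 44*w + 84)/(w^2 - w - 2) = (w^2 + w - 42)/(w + 1)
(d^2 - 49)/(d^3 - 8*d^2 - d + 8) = (d^2 - 49)/(d^3 - 8*d^2 - d + 8)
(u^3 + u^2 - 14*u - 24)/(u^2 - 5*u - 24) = (u^2 - 2*u - 8)/(u - 8)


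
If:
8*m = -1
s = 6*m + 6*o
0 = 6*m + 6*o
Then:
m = -1/8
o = 1/8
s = 0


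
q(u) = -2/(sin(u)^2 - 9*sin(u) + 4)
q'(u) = -2*(-2*sin(u)*cos(u) + 9*cos(u))/(sin(u)^2 - 9*sin(u) + 4)^2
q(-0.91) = -0.17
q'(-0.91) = -0.09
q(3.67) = -0.23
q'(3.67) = 0.22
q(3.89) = -0.19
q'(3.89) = 0.14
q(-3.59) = -6.99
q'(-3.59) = 178.99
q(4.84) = -0.14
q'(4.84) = -0.01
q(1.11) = 0.61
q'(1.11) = -0.60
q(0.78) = 1.09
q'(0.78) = -3.21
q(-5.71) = 3.41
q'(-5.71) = -38.64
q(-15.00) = -0.19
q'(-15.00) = 0.15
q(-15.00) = -0.19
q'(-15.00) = 0.15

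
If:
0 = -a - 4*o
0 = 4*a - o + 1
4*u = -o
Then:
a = -4/17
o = 1/17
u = -1/68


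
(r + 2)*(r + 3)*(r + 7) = r^3 + 12*r^2 + 41*r + 42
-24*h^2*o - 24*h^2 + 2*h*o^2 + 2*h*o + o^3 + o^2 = (-4*h + o)*(6*h + o)*(o + 1)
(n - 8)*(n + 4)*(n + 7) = n^3 + 3*n^2 - 60*n - 224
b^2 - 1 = (b - 1)*(b + 1)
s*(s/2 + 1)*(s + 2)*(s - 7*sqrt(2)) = s^4/2 - 7*sqrt(2)*s^3/2 + 2*s^3 - 14*sqrt(2)*s^2 + 2*s^2 - 14*sqrt(2)*s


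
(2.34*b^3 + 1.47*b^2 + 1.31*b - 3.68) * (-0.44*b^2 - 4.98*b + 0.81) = -1.0296*b^5 - 12.3*b^4 - 6.0016*b^3 - 3.7139*b^2 + 19.3875*b - 2.9808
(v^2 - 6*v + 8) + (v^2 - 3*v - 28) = 2*v^2 - 9*v - 20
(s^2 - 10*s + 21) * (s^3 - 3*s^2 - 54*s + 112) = s^5 - 13*s^4 - 3*s^3 + 589*s^2 - 2254*s + 2352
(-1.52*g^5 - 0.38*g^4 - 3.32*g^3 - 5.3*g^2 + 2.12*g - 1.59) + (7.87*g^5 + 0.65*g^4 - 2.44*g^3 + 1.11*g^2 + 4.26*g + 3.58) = 6.35*g^5 + 0.27*g^4 - 5.76*g^3 - 4.19*g^2 + 6.38*g + 1.99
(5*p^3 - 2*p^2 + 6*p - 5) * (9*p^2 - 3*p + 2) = 45*p^5 - 33*p^4 + 70*p^3 - 67*p^2 + 27*p - 10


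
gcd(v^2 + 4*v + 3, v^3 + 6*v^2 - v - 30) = v + 3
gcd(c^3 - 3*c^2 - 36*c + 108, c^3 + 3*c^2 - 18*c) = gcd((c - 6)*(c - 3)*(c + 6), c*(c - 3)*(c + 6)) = c^2 + 3*c - 18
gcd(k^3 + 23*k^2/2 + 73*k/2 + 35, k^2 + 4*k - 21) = k + 7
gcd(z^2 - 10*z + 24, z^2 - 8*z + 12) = z - 6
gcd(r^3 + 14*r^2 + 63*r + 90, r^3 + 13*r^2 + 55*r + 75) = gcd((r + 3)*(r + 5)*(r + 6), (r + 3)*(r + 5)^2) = r^2 + 8*r + 15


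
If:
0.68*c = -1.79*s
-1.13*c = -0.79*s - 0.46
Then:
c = 0.32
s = -0.12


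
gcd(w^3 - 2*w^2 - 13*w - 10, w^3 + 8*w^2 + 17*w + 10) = w^2 + 3*w + 2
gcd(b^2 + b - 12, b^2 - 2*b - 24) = b + 4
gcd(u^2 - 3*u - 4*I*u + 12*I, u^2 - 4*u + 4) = 1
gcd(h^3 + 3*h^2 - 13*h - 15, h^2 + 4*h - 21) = h - 3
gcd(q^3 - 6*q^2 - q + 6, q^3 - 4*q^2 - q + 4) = q^2 - 1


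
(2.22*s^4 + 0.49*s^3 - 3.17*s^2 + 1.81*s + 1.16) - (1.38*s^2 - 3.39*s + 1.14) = 2.22*s^4 + 0.49*s^3 - 4.55*s^2 + 5.2*s + 0.02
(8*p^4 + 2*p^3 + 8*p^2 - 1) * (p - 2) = 8*p^5 - 14*p^4 + 4*p^3 - 16*p^2 - p + 2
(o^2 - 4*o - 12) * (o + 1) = o^3 - 3*o^2 - 16*o - 12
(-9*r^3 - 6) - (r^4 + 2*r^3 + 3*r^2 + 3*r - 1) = -r^4 - 11*r^3 - 3*r^2 - 3*r - 5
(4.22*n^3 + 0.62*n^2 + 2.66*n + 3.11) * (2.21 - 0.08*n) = -0.3376*n^4 + 9.2766*n^3 + 1.1574*n^2 + 5.6298*n + 6.8731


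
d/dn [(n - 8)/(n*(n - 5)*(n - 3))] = 2*(-n^3 + 16*n^2 - 64*n + 60)/(n^2*(n^4 - 16*n^3 + 94*n^2 - 240*n + 225))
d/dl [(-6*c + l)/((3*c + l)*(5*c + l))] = ((3*c + l)*(5*c + l) + (3*c + l)*(6*c - l) + (5*c + l)*(6*c - l))/((3*c + l)^2*(5*c + l)^2)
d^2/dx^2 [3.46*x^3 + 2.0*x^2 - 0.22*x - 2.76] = 20.76*x + 4.0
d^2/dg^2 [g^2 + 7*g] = 2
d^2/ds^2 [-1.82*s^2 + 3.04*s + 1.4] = -3.64000000000000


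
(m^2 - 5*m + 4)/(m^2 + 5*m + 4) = (m^2 - 5*m + 4)/(m^2 + 5*m + 4)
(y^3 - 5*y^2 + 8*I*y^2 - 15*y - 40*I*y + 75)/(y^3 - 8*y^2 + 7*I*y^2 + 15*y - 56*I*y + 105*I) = (y^2 + 8*I*y - 15)/(y^2 + y*(-3 + 7*I) - 21*I)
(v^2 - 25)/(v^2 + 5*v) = (v - 5)/v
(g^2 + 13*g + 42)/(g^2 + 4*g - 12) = (g + 7)/(g - 2)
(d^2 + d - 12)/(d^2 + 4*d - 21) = (d + 4)/(d + 7)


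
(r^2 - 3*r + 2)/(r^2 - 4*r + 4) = (r - 1)/(r - 2)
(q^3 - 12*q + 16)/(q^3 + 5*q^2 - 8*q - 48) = (q^2 - 4*q + 4)/(q^2 + q - 12)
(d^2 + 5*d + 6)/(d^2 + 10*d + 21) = (d + 2)/(d + 7)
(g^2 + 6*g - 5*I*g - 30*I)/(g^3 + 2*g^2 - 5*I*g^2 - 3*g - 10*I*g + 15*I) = (g + 6)/(g^2 + 2*g - 3)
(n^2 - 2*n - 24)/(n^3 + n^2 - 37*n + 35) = (n^2 - 2*n - 24)/(n^3 + n^2 - 37*n + 35)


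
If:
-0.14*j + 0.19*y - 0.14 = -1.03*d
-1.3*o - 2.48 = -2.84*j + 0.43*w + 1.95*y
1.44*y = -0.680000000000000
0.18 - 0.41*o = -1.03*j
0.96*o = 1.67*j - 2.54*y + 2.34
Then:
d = 0.79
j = 4.20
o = 11.00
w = -9.12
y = -0.47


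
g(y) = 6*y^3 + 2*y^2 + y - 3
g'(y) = 18*y^2 + 4*y + 1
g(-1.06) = -8.96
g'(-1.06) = 16.98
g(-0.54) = -3.90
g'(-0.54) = 4.09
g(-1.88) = -37.68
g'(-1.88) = 57.10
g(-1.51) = -20.61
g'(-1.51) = 36.00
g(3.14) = 205.61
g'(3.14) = 191.03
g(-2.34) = -71.27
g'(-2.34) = 90.20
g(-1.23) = -12.37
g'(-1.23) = 23.31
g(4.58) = 619.96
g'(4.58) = 396.90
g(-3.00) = -150.00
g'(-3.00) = 151.00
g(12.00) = 10665.00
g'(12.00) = 2641.00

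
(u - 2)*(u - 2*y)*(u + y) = u^3 - u^2*y - 2*u^2 - 2*u*y^2 + 2*u*y + 4*y^2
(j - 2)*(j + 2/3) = j^2 - 4*j/3 - 4/3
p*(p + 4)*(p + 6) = p^3 + 10*p^2 + 24*p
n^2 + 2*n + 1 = (n + 1)^2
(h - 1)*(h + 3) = h^2 + 2*h - 3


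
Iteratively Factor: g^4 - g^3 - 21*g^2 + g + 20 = (g + 1)*(g^3 - 2*g^2 - 19*g + 20) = (g + 1)*(g + 4)*(g^2 - 6*g + 5) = (g - 1)*(g + 1)*(g + 4)*(g - 5)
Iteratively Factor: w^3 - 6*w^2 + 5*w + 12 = (w + 1)*(w^2 - 7*w + 12) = (w - 4)*(w + 1)*(w - 3)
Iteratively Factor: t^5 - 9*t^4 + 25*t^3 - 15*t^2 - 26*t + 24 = (t - 1)*(t^4 - 8*t^3 + 17*t^2 + 2*t - 24) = (t - 1)*(t + 1)*(t^3 - 9*t^2 + 26*t - 24) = (t - 3)*(t - 1)*(t + 1)*(t^2 - 6*t + 8) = (t - 3)*(t - 2)*(t - 1)*(t + 1)*(t - 4)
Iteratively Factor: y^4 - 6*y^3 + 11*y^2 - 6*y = (y - 1)*(y^3 - 5*y^2 + 6*y) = y*(y - 1)*(y^2 - 5*y + 6) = y*(y - 3)*(y - 1)*(y - 2)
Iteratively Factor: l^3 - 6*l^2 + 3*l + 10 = (l - 5)*(l^2 - l - 2) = (l - 5)*(l - 2)*(l + 1)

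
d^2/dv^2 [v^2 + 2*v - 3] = 2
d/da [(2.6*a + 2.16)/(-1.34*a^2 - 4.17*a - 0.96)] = (3.484*a^2 + 5.7888*a + 6.5112)/(1.7956*a^4 + 11.1756*a^3 + 19.9617*a^2 + 8.0064*a + 0.9216)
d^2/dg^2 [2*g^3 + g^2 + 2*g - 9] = 12*g + 2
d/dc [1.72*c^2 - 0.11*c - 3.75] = 3.44*c - 0.11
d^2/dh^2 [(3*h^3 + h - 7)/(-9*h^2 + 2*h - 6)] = 2*(69*h^3 + 1809*h^2 - 540*h - 362)/(729*h^6 - 486*h^5 + 1566*h^4 - 656*h^3 + 1044*h^2 - 216*h + 216)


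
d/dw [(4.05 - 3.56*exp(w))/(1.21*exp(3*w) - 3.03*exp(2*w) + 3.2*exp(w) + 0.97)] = (8.6152*exp(3*w) - 25.4883*exp(2*w) + 24.543*exp(w) - 16.4132)*exp(w)/(1.4641*exp(6*w) - 7.3326*exp(5*w) + 16.9249*exp(4*w) - 17.0446*exp(3*w) + 4.3618*exp(2*w) + 6.208*exp(w) + 0.9409)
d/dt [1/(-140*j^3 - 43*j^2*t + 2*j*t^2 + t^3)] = (43*j^2 - 4*j*t - 3*t^2)/(140*j^3 + 43*j^2*t - 2*j*t^2 - t^3)^2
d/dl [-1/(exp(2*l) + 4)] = 2*exp(2*l)/(exp(2*l) + 4)^2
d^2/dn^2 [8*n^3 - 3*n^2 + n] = 48*n - 6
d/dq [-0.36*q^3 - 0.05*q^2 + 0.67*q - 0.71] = -1.08*q^2 - 0.1*q + 0.67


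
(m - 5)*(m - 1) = m^2 - 6*m + 5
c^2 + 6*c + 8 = (c + 2)*(c + 4)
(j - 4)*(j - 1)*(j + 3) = j^3 - 2*j^2 - 11*j + 12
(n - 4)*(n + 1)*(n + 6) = n^3 + 3*n^2 - 22*n - 24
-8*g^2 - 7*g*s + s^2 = (-8*g + s)*(g + s)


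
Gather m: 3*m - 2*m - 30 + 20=m - 10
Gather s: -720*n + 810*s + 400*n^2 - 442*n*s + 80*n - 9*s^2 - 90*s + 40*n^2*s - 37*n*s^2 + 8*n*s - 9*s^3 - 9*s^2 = 400*n^2 - 640*n - 9*s^3 + s^2*(-37*n - 18) + s*(40*n^2 - 434*n + 720)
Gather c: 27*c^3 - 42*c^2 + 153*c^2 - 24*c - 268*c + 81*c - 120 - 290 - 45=27*c^3 + 111*c^2 - 211*c - 455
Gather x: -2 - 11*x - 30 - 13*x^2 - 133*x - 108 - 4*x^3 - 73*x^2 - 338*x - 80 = -4*x^3 - 86*x^2 - 482*x - 220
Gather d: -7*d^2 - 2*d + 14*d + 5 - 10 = -7*d^2 + 12*d - 5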